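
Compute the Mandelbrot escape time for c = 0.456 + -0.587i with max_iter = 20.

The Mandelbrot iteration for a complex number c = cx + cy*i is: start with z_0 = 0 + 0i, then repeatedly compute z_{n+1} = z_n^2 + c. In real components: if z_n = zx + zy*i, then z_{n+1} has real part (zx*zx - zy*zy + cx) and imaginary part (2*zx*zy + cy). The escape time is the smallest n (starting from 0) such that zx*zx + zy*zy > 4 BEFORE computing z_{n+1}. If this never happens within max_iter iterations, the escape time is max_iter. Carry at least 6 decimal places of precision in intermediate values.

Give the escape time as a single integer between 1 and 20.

z_0 = 0 + 0i, c = 0.4560 + -0.5870i
Iter 1: z = 0.4560 + -0.5870i, |z|^2 = 0.5525
Iter 2: z = 0.3194 + -1.1223i, |z|^2 = 1.3617
Iter 3: z = -0.7017 + -1.3039i, |z|^2 = 2.1924
Iter 4: z = -0.7518 + 1.2428i, |z|^2 = 2.1096
Iter 5: z = -0.5233 + -2.4556i, |z|^2 = 6.3036
Escaped at iteration 5

Answer: 5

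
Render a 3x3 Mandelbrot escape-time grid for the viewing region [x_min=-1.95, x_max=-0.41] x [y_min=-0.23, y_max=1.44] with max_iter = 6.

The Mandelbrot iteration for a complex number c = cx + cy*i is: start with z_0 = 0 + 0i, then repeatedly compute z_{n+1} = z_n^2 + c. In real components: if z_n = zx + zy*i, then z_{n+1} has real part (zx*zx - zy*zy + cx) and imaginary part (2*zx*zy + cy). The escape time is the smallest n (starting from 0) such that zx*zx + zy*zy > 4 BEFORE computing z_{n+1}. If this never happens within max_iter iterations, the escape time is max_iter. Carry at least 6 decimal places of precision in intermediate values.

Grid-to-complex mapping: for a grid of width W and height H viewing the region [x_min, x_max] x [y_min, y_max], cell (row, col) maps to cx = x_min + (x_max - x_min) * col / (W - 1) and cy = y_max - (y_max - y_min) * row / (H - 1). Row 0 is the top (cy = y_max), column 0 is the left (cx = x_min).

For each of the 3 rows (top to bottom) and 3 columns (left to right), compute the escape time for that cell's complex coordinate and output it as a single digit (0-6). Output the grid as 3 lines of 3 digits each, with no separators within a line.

(row=0, col=0): c = -1.9500 + 1.4400i → escape time 1
(row=0, col=1): c = -1.1800 + 1.4400i → escape time 2
(row=0, col=2): c = -0.4100 + 1.4400i → escape time 2
(row=1, col=0): c = -1.9500 + 0.6050i → escape time 1
(row=1, col=1): c = -1.1800 + 0.6050i → escape time 3
(row=1, col=2): c = -0.4100 + 0.6050i → escape time 6
(row=2, col=0): c = -1.9500 + -0.2300i → escape time 3
(row=2, col=1): c = -1.1800 + -0.2300i → escape time 6
(row=2, col=2): c = -0.4100 + -0.2300i → escape time 6

Answer: 122
136
366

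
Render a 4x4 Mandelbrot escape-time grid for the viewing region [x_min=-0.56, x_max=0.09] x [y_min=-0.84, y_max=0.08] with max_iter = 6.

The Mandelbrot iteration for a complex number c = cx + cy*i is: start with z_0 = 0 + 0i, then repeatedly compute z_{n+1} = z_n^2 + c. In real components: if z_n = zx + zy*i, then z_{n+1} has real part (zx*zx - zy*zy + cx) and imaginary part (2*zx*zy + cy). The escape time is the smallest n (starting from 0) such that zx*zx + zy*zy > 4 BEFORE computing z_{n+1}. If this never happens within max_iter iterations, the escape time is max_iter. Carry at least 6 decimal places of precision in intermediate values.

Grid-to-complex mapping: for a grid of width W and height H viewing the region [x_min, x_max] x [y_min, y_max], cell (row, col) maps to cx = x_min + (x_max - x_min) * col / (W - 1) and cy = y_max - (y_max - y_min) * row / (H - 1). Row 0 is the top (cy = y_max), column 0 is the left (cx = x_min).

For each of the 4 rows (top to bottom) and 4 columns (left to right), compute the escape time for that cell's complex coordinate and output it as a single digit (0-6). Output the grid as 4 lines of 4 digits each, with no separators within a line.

Answer: 6666
6666
6666
4666

Derivation:
(row=0, col=0): c = -0.5600 + 0.0800i → escape time 6
(row=0, col=1): c = -0.3433 + 0.0800i → escape time 6
(row=0, col=2): c = -0.1267 + 0.0800i → escape time 6
(row=0, col=3): c = 0.0900 + 0.0800i → escape time 6
(row=1, col=0): c = -0.5600 + -0.2267i → escape time 6
(row=1, col=1): c = -0.3433 + -0.2267i → escape time 6
(row=1, col=2): c = -0.1267 + -0.2267i → escape time 6
(row=1, col=3): c = 0.0900 + -0.2267i → escape time 6
(row=2, col=0): c = -0.5600 + -0.5333i → escape time 6
(row=2, col=1): c = -0.3433 + -0.5333i → escape time 6
(row=2, col=2): c = -0.1267 + -0.5333i → escape time 6
(row=2, col=3): c = 0.0900 + -0.5333i → escape time 6
(row=3, col=0): c = -0.5600 + -0.8400i → escape time 4
(row=3, col=1): c = -0.3433 + -0.8400i → escape time 6
(row=3, col=2): c = -0.1267 + -0.8400i → escape time 6
(row=3, col=3): c = 0.0900 + -0.8400i → escape time 6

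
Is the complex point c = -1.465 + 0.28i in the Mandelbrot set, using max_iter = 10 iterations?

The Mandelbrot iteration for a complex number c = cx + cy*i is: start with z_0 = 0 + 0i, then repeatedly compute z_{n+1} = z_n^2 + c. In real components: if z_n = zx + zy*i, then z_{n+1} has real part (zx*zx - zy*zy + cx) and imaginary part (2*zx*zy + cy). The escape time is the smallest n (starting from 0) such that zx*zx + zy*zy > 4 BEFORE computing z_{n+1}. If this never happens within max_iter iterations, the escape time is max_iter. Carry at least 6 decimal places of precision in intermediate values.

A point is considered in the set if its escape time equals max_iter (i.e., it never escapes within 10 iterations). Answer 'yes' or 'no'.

Answer: no

Derivation:
z_0 = 0 + 0i, c = -1.4650 + 0.2800i
Iter 1: z = -1.4650 + 0.2800i, |z|^2 = 2.2246
Iter 2: z = 0.6028 + -0.5404i, |z|^2 = 0.6554
Iter 3: z = -1.3936 + -0.3715i, |z|^2 = 2.0803
Iter 4: z = 0.3392 + 1.3156i, |z|^2 = 1.8457
Iter 5: z = -3.0807 + 1.1724i, |z|^2 = 10.8651
Escaped at iteration 5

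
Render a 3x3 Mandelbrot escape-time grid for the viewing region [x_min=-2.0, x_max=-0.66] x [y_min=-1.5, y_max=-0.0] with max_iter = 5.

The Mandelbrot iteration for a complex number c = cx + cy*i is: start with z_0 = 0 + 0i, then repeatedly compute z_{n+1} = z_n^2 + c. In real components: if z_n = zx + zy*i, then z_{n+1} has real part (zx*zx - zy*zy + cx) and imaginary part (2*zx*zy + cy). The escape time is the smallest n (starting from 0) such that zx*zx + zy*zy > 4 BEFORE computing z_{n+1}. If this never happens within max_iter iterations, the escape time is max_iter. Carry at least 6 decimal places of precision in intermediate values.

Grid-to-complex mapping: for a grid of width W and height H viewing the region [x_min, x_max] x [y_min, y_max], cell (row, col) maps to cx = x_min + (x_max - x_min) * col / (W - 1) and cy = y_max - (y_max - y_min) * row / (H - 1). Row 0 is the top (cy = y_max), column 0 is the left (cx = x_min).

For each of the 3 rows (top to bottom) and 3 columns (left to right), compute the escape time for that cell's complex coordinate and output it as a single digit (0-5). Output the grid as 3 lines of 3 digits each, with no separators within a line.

(row=0, col=0): c = -2.0000 + -0.0000i → escape time 5
(row=0, col=1): c = -1.3300 + -0.0000i → escape time 5
(row=0, col=2): c = -0.6600 + -0.0000i → escape time 5
(row=1, col=0): c = -2.0000 + -0.7500i → escape time 1
(row=1, col=1): c = -1.3300 + -0.7500i → escape time 3
(row=1, col=2): c = -0.6600 + -0.7500i → escape time 5
(row=2, col=0): c = -2.0000 + -1.5000i → escape time 1
(row=2, col=1): c = -1.3300 + -1.5000i → escape time 1
(row=2, col=2): c = -0.6600 + -1.5000i → escape time 2

Answer: 555
135
112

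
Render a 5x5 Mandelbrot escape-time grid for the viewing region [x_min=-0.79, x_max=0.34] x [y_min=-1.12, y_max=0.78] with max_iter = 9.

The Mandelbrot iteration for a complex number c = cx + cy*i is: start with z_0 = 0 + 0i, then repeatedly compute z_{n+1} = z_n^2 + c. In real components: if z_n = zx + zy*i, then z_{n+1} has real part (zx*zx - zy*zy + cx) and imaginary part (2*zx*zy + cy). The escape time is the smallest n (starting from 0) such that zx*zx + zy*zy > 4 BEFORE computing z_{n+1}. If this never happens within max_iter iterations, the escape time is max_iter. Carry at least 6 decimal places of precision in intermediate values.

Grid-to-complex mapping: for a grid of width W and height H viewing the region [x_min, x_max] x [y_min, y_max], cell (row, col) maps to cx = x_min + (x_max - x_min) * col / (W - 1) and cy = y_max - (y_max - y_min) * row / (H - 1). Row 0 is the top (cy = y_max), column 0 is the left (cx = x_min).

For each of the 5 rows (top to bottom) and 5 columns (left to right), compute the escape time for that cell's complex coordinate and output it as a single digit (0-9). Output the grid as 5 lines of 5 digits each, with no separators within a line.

(row=0, col=0): c = -0.7900 + 0.7800i → escape time 4
(row=0, col=1): c = -0.5075 + 0.7800i → escape time 6
(row=0, col=2): c = -0.2250 + 0.7800i → escape time 9
(row=0, col=3): c = 0.0575 + 0.7800i → escape time 8
(row=0, col=4): c = 0.3400 + 0.7800i → escape time 4
(row=1, col=0): c = -0.7900 + 0.3050i → escape time 9
(row=1, col=1): c = -0.5075 + 0.3050i → escape time 9
(row=1, col=2): c = -0.2250 + 0.3050i → escape time 9
(row=1, col=3): c = 0.0575 + 0.3050i → escape time 9
(row=1, col=4): c = 0.3400 + 0.3050i → escape time 9
(row=2, col=0): c = -0.7900 + -0.1700i → escape time 9
(row=2, col=1): c = -0.5075 + -0.1700i → escape time 9
(row=2, col=2): c = -0.2250 + -0.1700i → escape time 9
(row=2, col=3): c = 0.0575 + -0.1700i → escape time 9
(row=2, col=4): c = 0.3400 + -0.1700i → escape time 9
(row=3, col=0): c = -0.7900 + -0.6450i → escape time 5
(row=3, col=1): c = -0.5075 + -0.6450i → escape time 9
(row=3, col=2): c = -0.2250 + -0.6450i → escape time 9
(row=3, col=3): c = 0.0575 + -0.6450i → escape time 9
(row=3, col=4): c = 0.3400 + -0.6450i → escape time 9
(row=4, col=0): c = -0.7900 + -1.1200i → escape time 3
(row=4, col=1): c = -0.5075 + -1.1200i → escape time 3
(row=4, col=2): c = -0.2250 + -1.1200i → escape time 8
(row=4, col=3): c = 0.0575 + -1.1200i → escape time 4
(row=4, col=4): c = 0.3400 + -1.1200i → escape time 2

Answer: 46984
99999
99999
59999
33842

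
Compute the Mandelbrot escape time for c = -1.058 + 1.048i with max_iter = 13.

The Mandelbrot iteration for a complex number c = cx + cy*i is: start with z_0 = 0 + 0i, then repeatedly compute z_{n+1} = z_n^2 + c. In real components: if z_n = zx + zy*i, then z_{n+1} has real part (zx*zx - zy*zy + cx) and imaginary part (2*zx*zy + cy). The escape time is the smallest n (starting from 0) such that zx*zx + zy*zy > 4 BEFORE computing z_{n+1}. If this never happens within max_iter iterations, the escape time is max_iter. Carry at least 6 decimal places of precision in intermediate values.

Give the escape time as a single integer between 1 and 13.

z_0 = 0 + 0i, c = -1.0580 + 1.0480i
Iter 1: z = -1.0580 + 1.0480i, |z|^2 = 2.2177
Iter 2: z = -1.0369 + -1.1696i, |z|^2 = 2.4431
Iter 3: z = -1.3506 + 3.4735i, |z|^2 = 13.8897
Escaped at iteration 3

Answer: 3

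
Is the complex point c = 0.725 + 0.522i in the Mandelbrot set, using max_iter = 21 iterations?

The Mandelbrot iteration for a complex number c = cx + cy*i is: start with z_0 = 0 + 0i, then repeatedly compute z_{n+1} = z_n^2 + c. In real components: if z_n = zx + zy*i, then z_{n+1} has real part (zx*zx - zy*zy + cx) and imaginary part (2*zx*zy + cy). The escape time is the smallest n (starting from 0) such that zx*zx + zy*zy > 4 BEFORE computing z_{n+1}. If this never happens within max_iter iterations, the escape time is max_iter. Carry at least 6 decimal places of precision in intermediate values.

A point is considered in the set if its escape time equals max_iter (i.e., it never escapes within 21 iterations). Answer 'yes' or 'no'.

Answer: no

Derivation:
z_0 = 0 + 0i, c = 0.7250 + 0.5220i
Iter 1: z = 0.7250 + 0.5220i, |z|^2 = 0.7981
Iter 2: z = 0.9781 + 1.2789i, |z|^2 = 2.5923
Iter 3: z = 0.0462 + 3.0239i, |z|^2 = 9.1460
Escaped at iteration 3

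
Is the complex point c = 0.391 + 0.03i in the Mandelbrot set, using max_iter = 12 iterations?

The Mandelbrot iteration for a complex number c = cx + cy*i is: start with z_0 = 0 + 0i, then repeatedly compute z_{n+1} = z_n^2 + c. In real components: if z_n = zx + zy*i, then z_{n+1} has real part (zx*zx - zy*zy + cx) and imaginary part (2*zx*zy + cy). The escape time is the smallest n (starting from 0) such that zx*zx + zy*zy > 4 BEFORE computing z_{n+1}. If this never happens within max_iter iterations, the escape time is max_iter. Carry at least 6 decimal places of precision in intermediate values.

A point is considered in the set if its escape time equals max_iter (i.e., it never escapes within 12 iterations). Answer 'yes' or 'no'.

Answer: no

Derivation:
z_0 = 0 + 0i, c = 0.3910 + 0.0300i
Iter 1: z = 0.3910 + 0.0300i, |z|^2 = 0.1538
Iter 2: z = 0.5430 + 0.0535i, |z|^2 = 0.2977
Iter 3: z = 0.6830 + 0.0881i, |z|^2 = 0.4742
Iter 4: z = 0.8497 + 0.1503i, |z|^2 = 0.7446
Iter 5: z = 1.0904 + 0.2854i, |z|^2 = 1.2704
Iter 6: z = 1.4985 + 0.6524i, |z|^2 = 2.6711
Iter 7: z = 2.2110 + 1.9852i, |z|^2 = 8.8294
Escaped at iteration 7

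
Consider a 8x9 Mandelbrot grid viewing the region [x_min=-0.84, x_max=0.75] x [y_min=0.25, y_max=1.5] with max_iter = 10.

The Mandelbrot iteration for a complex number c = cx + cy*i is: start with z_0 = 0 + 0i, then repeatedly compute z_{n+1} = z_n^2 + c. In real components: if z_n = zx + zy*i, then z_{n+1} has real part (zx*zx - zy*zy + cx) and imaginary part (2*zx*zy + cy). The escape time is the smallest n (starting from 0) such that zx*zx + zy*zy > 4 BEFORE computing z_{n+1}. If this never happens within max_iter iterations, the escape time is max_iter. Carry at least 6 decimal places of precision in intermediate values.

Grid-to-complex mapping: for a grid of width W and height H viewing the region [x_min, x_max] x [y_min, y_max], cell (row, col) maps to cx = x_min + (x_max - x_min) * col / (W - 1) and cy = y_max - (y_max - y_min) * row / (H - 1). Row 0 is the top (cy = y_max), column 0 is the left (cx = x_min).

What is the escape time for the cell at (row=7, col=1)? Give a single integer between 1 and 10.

Answer: 10

Derivation:
z_0 = 0 + 0i, c = -0.6129 + 0.4062i
Iter 1: z = -0.6129 + 0.4062i, |z|^2 = 0.5406
Iter 2: z = -0.4023 + -0.0917i, |z|^2 = 0.1703
Iter 3: z = -0.4594 + 0.4800i, |z|^2 = 0.4415
Iter 4: z = -0.6322 + -0.0348i, |z|^2 = 0.4009
Iter 5: z = -0.2144 + 0.4503i, |z|^2 = 0.2487
Iter 6: z = -0.7697 + 0.2132i, |z|^2 = 0.6378
Iter 7: z = -0.0659 + 0.0781i, |z|^2 = 0.0104
Iter 8: z = -0.6146 + 0.3960i, |z|^2 = 0.5345
Iter 9: z = -0.3919 + -0.0805i, |z|^2 = 0.1601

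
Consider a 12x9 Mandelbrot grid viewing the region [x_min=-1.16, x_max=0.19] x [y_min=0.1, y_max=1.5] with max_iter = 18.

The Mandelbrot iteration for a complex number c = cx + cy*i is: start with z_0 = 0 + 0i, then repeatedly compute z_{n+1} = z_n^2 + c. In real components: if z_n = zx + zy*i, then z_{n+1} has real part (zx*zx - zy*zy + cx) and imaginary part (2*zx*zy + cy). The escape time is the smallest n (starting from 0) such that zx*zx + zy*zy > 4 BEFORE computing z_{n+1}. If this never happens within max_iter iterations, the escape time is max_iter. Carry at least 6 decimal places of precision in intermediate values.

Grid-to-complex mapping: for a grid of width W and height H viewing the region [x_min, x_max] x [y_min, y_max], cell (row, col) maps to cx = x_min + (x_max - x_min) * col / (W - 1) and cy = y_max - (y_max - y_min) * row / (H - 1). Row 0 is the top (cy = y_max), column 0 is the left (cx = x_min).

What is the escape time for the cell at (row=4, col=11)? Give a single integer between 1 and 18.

z_0 = 0 + 0i, c = 0.1900 + 0.8000i
Iter 1: z = 0.1900 + 0.8000i, |z|^2 = 0.6761
Iter 2: z = -0.4139 + 1.1040i, |z|^2 = 1.3901
Iter 3: z = -0.8575 + -0.1139i, |z|^2 = 0.7483
Iter 4: z = 0.9123 + 0.9953i, |z|^2 = 1.8230
Iter 5: z = 0.0317 + 2.6161i, |z|^2 = 6.8452
Escaped at iteration 5

Answer: 5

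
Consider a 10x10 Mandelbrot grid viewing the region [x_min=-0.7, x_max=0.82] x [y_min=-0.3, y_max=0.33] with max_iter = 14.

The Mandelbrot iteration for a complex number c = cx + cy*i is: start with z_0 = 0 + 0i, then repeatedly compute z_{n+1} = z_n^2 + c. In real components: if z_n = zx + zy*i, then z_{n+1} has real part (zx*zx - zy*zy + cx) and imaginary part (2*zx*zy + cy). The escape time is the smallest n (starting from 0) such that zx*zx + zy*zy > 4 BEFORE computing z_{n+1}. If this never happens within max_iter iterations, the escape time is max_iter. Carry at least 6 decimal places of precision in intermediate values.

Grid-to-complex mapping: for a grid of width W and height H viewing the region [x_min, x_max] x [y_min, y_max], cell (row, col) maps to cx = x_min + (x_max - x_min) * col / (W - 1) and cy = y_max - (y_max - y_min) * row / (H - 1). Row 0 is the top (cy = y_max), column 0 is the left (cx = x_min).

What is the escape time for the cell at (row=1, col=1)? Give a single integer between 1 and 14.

Answer: 14

Derivation:
z_0 = 0 + 0i, c = -0.5311 + 0.2600i
Iter 1: z = -0.5311 + 0.2600i, |z|^2 = 0.3497
Iter 2: z = -0.3166 + -0.0162i, |z|^2 = 0.1005
Iter 3: z = -0.4311 + 0.2702i, |z|^2 = 0.2589
Iter 4: z = -0.4183 + 0.0270i, |z|^2 = 0.1757
Iter 5: z = -0.3569 + 0.2374i, |z|^2 = 0.1837
Iter 6: z = -0.4601 + 0.0905i, |z|^2 = 0.2199
Iter 7: z = -0.3276 + 0.1767i, |z|^2 = 0.1385
Iter 8: z = -0.4550 + 0.1442i, |z|^2 = 0.2278
Iter 9: z = -0.3449 + 0.1287i, |z|^2 = 0.1355
Iter 10: z = -0.4287 + 0.1712i, |z|^2 = 0.2131
Iter 11: z = -0.3766 + 0.1132i, |z|^2 = 0.1546
Iter 12: z = -0.4021 + 0.1747i, |z|^2 = 0.1922
Iter 13: z = -0.4000 + 0.1195i, |z|^2 = 0.1742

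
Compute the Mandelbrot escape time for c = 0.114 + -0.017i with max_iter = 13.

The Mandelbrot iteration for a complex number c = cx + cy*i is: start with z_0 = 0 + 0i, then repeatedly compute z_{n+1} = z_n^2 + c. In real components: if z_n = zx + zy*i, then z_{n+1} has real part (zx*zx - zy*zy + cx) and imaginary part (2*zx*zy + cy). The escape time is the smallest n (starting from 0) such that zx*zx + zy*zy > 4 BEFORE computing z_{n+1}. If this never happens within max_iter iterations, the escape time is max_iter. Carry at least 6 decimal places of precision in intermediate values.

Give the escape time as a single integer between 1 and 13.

z_0 = 0 + 0i, c = 0.1140 + -0.0170i
Iter 1: z = 0.1140 + -0.0170i, |z|^2 = 0.0133
Iter 2: z = 0.1267 + -0.0209i, |z|^2 = 0.0165
Iter 3: z = 0.1296 + -0.0223i, |z|^2 = 0.0173
Iter 4: z = 0.1303 + -0.0228i, |z|^2 = 0.0175
Iter 5: z = 0.1305 + -0.0229i, |z|^2 = 0.0175
Iter 6: z = 0.1305 + -0.0230i, |z|^2 = 0.0176
Iter 7: z = 0.1305 + -0.0230i, |z|^2 = 0.0176
Iter 8: z = 0.1305 + -0.0230i, |z|^2 = 0.0176
Iter 9: z = 0.1305 + -0.0230i, |z|^2 = 0.0176
Iter 10: z = 0.1305 + -0.0230i, |z|^2 = 0.0176
Iter 11: z = 0.1305 + -0.0230i, |z|^2 = 0.0176
Iter 12: z = 0.1305 + -0.0230i, |z|^2 = 0.0176

Answer: 13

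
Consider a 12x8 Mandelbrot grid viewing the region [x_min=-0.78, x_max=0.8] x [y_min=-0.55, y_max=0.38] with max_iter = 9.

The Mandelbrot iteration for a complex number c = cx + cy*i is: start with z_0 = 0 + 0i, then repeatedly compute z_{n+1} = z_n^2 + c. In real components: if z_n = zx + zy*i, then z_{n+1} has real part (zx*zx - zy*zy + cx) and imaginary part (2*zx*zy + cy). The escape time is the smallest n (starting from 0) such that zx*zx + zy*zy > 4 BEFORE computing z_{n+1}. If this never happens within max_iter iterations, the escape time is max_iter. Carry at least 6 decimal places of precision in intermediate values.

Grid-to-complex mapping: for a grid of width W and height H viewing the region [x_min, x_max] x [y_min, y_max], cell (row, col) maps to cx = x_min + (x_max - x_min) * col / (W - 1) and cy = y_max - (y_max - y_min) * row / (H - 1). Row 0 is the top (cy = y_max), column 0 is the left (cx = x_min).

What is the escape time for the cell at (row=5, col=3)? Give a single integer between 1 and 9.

z_0 = 0 + 0i, c = -0.3491 + -0.2843i
Iter 1: z = -0.3491 + -0.2843i, |z|^2 = 0.2027
Iter 2: z = -0.3080 + -0.0858i, |z|^2 = 0.1023
Iter 3: z = -0.2616 + -0.2314i, |z|^2 = 0.1220
Iter 4: z = -0.3342 + -0.1632i, |z|^2 = 0.1384
Iter 5: z = -0.2640 + -0.1752i, |z|^2 = 0.1004
Iter 6: z = -0.3101 + -0.1918i, |z|^2 = 0.1329
Iter 7: z = -0.2897 + -0.1654i, |z|^2 = 0.1113
Iter 8: z = -0.2925 + -0.1885i, |z|^2 = 0.1211

Answer: 9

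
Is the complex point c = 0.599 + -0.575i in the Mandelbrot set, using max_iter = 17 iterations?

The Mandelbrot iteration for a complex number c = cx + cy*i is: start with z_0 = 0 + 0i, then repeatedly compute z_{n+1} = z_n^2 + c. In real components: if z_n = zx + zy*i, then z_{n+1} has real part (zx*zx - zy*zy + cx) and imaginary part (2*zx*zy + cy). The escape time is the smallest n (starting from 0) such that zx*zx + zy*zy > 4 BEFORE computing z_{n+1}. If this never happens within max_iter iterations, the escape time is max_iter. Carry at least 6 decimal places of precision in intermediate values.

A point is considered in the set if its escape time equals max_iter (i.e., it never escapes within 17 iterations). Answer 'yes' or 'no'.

Answer: no

Derivation:
z_0 = 0 + 0i, c = 0.5990 + -0.5750i
Iter 1: z = 0.5990 + -0.5750i, |z|^2 = 0.6894
Iter 2: z = 0.6272 + -1.2638i, |z|^2 = 1.9907
Iter 3: z = -0.6050 + -2.1603i, |z|^2 = 5.0329
Escaped at iteration 3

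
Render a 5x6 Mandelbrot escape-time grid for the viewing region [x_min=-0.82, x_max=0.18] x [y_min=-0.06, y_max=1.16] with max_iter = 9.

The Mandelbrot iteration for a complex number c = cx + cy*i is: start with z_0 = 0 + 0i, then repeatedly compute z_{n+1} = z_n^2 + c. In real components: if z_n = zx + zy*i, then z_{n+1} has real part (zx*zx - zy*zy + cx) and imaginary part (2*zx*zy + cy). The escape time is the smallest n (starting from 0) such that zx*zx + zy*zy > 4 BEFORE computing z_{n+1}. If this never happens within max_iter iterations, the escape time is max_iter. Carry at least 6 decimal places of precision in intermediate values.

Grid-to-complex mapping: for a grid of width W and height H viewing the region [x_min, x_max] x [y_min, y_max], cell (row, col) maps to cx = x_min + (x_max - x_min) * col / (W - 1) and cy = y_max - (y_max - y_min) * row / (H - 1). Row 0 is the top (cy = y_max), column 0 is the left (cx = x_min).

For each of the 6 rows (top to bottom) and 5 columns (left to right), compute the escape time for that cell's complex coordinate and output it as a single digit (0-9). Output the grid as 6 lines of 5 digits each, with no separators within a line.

(row=0, col=0): c = -0.8200 + 1.1600i → escape time 3
(row=0, col=1): c = -0.5700 + 1.1600i → escape time 3
(row=0, col=2): c = -0.3200 + 1.1600i → escape time 4
(row=0, col=3): c = -0.0700 + 1.1600i → escape time 4
(row=0, col=4): c = 0.1800 + 1.1600i → escape time 3
(row=1, col=0): c = -0.8200 + 0.9160i → escape time 3
(row=1, col=1): c = -0.5700 + 0.9160i → escape time 4
(row=1, col=2): c = -0.3200 + 0.9160i → escape time 5
(row=1, col=3): c = -0.0700 + 0.9160i → escape time 9
(row=1, col=4): c = 0.1800 + 0.9160i → escape time 4
(row=2, col=0): c = -0.8200 + 0.6720i → escape time 4
(row=2, col=1): c = -0.5700 + 0.6720i → escape time 9
(row=2, col=2): c = -0.3200 + 0.6720i → escape time 9
(row=2, col=3): c = -0.0700 + 0.6720i → escape time 9
(row=2, col=4): c = 0.1800 + 0.6720i → escape time 8
(row=3, col=0): c = -0.8200 + 0.4280i → escape time 7
(row=3, col=1): c = -0.5700 + 0.4280i → escape time 9
(row=3, col=2): c = -0.3200 + 0.4280i → escape time 9
(row=3, col=3): c = -0.0700 + 0.4280i → escape time 9
(row=3, col=4): c = 0.1800 + 0.4280i → escape time 9
(row=4, col=0): c = -0.8200 + 0.1840i → escape time 9
(row=4, col=1): c = -0.5700 + 0.1840i → escape time 9
(row=4, col=2): c = -0.3200 + 0.1840i → escape time 9
(row=4, col=3): c = -0.0700 + 0.1840i → escape time 9
(row=4, col=4): c = 0.1800 + 0.1840i → escape time 9
(row=5, col=0): c = -0.8200 + -0.0600i → escape time 9
(row=5, col=1): c = -0.5700 + -0.0600i → escape time 9
(row=5, col=2): c = -0.3200 + -0.0600i → escape time 9
(row=5, col=3): c = -0.0700 + -0.0600i → escape time 9
(row=5, col=4): c = 0.1800 + -0.0600i → escape time 9

Answer: 33443
34594
49998
79999
99999
99999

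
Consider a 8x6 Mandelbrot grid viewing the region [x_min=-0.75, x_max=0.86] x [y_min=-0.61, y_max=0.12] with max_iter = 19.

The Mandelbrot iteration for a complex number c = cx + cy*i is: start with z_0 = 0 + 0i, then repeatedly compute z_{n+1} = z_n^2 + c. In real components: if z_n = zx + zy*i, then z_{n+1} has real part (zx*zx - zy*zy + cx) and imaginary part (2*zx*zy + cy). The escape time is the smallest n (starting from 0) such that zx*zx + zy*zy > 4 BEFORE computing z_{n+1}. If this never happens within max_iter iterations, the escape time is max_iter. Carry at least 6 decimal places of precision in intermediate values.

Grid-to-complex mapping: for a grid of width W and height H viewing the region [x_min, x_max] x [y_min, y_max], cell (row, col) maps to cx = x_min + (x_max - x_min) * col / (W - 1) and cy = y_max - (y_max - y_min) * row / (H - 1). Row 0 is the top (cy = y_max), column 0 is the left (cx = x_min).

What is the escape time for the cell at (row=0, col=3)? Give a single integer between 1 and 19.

Answer: 19

Derivation:
z_0 = 0 + 0i, c = -0.0600 + 0.1200i
Iter 1: z = -0.0600 + 0.1200i, |z|^2 = 0.0180
Iter 2: z = -0.0708 + 0.1056i, |z|^2 = 0.0162
Iter 3: z = -0.0661 + 0.1050i, |z|^2 = 0.0154
Iter 4: z = -0.0667 + 0.1061i, |z|^2 = 0.0157
Iter 5: z = -0.0668 + 0.1059i, |z|^2 = 0.0157
Iter 6: z = -0.0667 + 0.1059i, |z|^2 = 0.0157
Iter 7: z = -0.0668 + 0.1059i, |z|^2 = 0.0157
Iter 8: z = -0.0668 + 0.1059i, |z|^2 = 0.0157
Iter 9: z = -0.0668 + 0.1059i, |z|^2 = 0.0157
Iter 10: z = -0.0668 + 0.1059i, |z|^2 = 0.0157
Iter 11: z = -0.0668 + 0.1059i, |z|^2 = 0.0157
Iter 12: z = -0.0668 + 0.1059i, |z|^2 = 0.0157
Iter 13: z = -0.0668 + 0.1059i, |z|^2 = 0.0157
Iter 14: z = -0.0668 + 0.1059i, |z|^2 = 0.0157
Iter 15: z = -0.0668 + 0.1059i, |z|^2 = 0.0157
Iter 16: z = -0.0668 + 0.1059i, |z|^2 = 0.0157
Iter 17: z = -0.0668 + 0.1059i, |z|^2 = 0.0157
Iter 18: z = -0.0668 + 0.1059i, |z|^2 = 0.0157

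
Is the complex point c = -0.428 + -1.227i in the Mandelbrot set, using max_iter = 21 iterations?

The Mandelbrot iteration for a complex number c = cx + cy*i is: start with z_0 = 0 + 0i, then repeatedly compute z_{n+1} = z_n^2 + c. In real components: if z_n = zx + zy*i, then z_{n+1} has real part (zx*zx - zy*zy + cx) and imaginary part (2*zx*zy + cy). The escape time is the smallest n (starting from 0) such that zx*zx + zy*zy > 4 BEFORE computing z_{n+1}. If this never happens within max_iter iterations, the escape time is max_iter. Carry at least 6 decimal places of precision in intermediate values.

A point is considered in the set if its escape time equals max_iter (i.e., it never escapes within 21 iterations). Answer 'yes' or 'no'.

Answer: no

Derivation:
z_0 = 0 + 0i, c = -0.4280 + -1.2270i
Iter 1: z = -0.4280 + -1.2270i, |z|^2 = 1.6887
Iter 2: z = -1.7503 + -0.1767i, |z|^2 = 3.0949
Iter 3: z = 2.6045 + -0.6085i, |z|^2 = 7.1536
Escaped at iteration 3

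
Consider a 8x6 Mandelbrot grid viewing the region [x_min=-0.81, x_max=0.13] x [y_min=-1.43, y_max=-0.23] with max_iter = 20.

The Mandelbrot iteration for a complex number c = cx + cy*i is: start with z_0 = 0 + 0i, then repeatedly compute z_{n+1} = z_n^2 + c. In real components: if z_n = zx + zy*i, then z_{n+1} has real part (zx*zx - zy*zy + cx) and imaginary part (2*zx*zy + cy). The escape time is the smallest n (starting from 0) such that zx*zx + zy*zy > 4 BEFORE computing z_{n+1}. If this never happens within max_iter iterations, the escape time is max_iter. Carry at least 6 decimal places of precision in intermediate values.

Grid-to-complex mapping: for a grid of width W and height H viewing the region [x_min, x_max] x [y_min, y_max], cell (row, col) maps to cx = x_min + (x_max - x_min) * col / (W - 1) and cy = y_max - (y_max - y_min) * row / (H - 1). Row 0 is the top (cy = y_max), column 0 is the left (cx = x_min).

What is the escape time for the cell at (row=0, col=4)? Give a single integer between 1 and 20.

Answer: 20

Derivation:
z_0 = 0 + 0i, c = -0.2729 + -0.2300i
Iter 1: z = -0.2729 + -0.2300i, |z|^2 = 0.1274
Iter 2: z = -0.2513 + -0.1045i, |z|^2 = 0.0741
Iter 3: z = -0.2206 + -0.1775i, |z|^2 = 0.0802
Iter 4: z = -0.2557 + -0.1517i, |z|^2 = 0.0884
Iter 5: z = -0.2305 + -0.1524i, |z|^2 = 0.0764
Iter 6: z = -0.2430 + -0.1597i, |z|^2 = 0.0845
Iter 7: z = -0.2393 + -0.1524i, |z|^2 = 0.0805
Iter 8: z = -0.2388 + -0.1571i, |z|^2 = 0.0817
Iter 9: z = -0.2405 + -0.1550i, |z|^2 = 0.0819
Iter 10: z = -0.2390 + -0.1554i, |z|^2 = 0.0813
Iter 11: z = -0.2399 + -0.1557i, |z|^2 = 0.0818
Iter 12: z = -0.2396 + -0.1553i, |z|^2 = 0.0815
Iter 13: z = -0.2396 + -0.1556i, |z|^2 = 0.0816
Iter 14: z = -0.2397 + -0.1554i, |z|^2 = 0.0816
Iter 15: z = -0.2396 + -0.1555i, |z|^2 = 0.0816
Iter 16: z = -0.2396 + -0.1555i, |z|^2 = 0.0816
Iter 17: z = -0.2396 + -0.1555i, |z|^2 = 0.0816
Iter 18: z = -0.2396 + -0.1555i, |z|^2 = 0.0816
Iter 19: z = -0.2396 + -0.1555i, |z|^2 = 0.0816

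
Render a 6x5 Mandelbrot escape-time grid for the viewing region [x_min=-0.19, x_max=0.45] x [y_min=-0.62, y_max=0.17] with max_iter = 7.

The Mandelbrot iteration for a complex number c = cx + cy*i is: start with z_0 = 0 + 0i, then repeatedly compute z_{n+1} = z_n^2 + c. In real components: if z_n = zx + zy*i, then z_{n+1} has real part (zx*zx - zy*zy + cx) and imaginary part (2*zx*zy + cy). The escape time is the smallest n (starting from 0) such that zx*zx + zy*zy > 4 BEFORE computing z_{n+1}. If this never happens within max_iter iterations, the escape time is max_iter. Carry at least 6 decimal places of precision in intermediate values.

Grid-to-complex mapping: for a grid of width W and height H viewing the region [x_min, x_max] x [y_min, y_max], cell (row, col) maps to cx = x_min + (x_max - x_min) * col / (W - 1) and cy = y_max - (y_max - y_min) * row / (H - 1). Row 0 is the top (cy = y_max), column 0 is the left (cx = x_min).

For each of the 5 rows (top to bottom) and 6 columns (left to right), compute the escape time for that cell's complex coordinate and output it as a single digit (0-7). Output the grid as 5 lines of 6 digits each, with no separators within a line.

Answer: 777777
777776
777777
777777
777775

Derivation:
(row=0, col=0): c = -0.1900 + 0.1700i → escape time 7
(row=0, col=1): c = -0.0620 + 0.1700i → escape time 7
(row=0, col=2): c = 0.0660 + 0.1700i → escape time 7
(row=0, col=3): c = 0.1940 + 0.1700i → escape time 7
(row=0, col=4): c = 0.3220 + 0.1700i → escape time 7
(row=0, col=5): c = 0.4500 + 0.1700i → escape time 7
(row=1, col=0): c = -0.1900 + -0.0275i → escape time 7
(row=1, col=1): c = -0.0620 + -0.0275i → escape time 7
(row=1, col=2): c = 0.0660 + -0.0275i → escape time 7
(row=1, col=3): c = 0.1940 + -0.0275i → escape time 7
(row=1, col=4): c = 0.3220 + -0.0275i → escape time 7
(row=1, col=5): c = 0.4500 + -0.0275i → escape time 6
(row=2, col=0): c = -0.1900 + -0.2250i → escape time 7
(row=2, col=1): c = -0.0620 + -0.2250i → escape time 7
(row=2, col=2): c = 0.0660 + -0.2250i → escape time 7
(row=2, col=3): c = 0.1940 + -0.2250i → escape time 7
(row=2, col=4): c = 0.3220 + -0.2250i → escape time 7
(row=2, col=5): c = 0.4500 + -0.2250i → escape time 7
(row=3, col=0): c = -0.1900 + -0.4225i → escape time 7
(row=3, col=1): c = -0.0620 + -0.4225i → escape time 7
(row=3, col=2): c = 0.0660 + -0.4225i → escape time 7
(row=3, col=3): c = 0.1940 + -0.4225i → escape time 7
(row=3, col=4): c = 0.3220 + -0.4225i → escape time 7
(row=3, col=5): c = 0.4500 + -0.4225i → escape time 7
(row=4, col=0): c = -0.1900 + -0.6200i → escape time 7
(row=4, col=1): c = -0.0620 + -0.6200i → escape time 7
(row=4, col=2): c = 0.0660 + -0.6200i → escape time 7
(row=4, col=3): c = 0.1940 + -0.6200i → escape time 7
(row=4, col=4): c = 0.3220 + -0.6200i → escape time 7
(row=4, col=5): c = 0.4500 + -0.6200i → escape time 5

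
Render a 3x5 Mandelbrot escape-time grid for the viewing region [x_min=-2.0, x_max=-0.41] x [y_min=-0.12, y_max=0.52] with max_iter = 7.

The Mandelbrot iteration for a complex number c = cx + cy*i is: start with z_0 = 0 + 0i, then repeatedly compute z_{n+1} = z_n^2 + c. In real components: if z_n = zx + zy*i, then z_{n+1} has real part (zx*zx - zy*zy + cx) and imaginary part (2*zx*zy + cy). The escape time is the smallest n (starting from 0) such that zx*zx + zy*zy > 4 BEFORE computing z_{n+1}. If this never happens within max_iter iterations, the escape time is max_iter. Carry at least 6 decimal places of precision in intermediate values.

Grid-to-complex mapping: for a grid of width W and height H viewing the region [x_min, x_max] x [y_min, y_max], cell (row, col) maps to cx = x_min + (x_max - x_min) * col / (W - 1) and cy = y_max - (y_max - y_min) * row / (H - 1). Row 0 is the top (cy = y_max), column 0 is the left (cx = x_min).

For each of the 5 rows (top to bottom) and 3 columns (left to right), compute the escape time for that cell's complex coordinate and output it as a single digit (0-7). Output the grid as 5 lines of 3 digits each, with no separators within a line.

Answer: 147
177
177
177
177

Derivation:
(row=0, col=0): c = -2.0000 + 0.5200i → escape time 1
(row=0, col=1): c = -1.2050 + 0.5200i → escape time 4
(row=0, col=2): c = -0.4100 + 0.5200i → escape time 7
(row=1, col=0): c = -2.0000 + 0.3600i → escape time 1
(row=1, col=1): c = -1.2050 + 0.3600i → escape time 7
(row=1, col=2): c = -0.4100 + 0.3600i → escape time 7
(row=2, col=0): c = -2.0000 + 0.2000i → escape time 1
(row=2, col=1): c = -1.2050 + 0.2000i → escape time 7
(row=2, col=2): c = -0.4100 + 0.2000i → escape time 7
(row=3, col=0): c = -2.0000 + 0.0400i → escape time 1
(row=3, col=1): c = -1.2050 + 0.0400i → escape time 7
(row=3, col=2): c = -0.4100 + 0.0400i → escape time 7
(row=4, col=0): c = -2.0000 + -0.1200i → escape time 1
(row=4, col=1): c = -1.2050 + -0.1200i → escape time 7
(row=4, col=2): c = -0.4100 + -0.1200i → escape time 7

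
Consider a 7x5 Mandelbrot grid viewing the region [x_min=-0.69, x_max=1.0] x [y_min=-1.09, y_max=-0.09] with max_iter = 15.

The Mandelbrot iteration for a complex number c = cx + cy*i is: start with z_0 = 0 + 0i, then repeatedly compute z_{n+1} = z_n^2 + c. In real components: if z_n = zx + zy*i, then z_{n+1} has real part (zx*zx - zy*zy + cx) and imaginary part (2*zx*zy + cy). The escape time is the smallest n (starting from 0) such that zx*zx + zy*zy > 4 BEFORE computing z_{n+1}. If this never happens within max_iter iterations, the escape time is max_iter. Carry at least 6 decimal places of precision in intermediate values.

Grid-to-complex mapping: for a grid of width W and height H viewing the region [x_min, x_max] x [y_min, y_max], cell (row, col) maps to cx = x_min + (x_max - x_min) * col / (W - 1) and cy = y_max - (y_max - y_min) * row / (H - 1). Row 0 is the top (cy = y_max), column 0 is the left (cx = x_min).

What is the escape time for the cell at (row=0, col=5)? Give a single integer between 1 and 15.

z_0 = 0 + 0i, c = 0.7183 + -0.0900i
Iter 1: z = 0.7183 + -0.0900i, |z|^2 = 0.5241
Iter 2: z = 1.2262 + -0.2193i, |z|^2 = 1.5517
Iter 3: z = 2.1739 + -0.6278i, |z|^2 = 5.1200
Escaped at iteration 3

Answer: 3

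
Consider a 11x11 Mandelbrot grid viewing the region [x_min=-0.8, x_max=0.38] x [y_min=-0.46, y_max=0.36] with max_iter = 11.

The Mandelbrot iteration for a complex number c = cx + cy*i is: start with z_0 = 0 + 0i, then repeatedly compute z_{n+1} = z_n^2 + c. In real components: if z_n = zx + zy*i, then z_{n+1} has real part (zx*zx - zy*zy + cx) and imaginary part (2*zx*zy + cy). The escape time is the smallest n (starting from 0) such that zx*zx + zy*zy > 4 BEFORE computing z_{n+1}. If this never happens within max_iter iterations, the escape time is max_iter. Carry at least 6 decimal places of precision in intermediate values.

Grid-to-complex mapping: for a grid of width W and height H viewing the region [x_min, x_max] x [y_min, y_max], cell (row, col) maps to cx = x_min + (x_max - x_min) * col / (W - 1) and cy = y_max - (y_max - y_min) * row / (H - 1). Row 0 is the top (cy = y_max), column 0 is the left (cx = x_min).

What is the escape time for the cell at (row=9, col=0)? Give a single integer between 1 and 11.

z_0 = 0 + 0i, c = -0.8000 + -0.3780i
Iter 1: z = -0.8000 + -0.3780i, |z|^2 = 0.7829
Iter 2: z = -0.3029 + 0.2268i, |z|^2 = 0.1432
Iter 3: z = -0.7597 + -0.5154i, |z|^2 = 0.8428
Iter 4: z = -0.4885 + 0.4051i, |z|^2 = 0.4027
Iter 5: z = -0.7255 + -0.7737i, |z|^2 = 1.1250
Iter 6: z = -0.8724 + 0.7447i, |z|^2 = 1.3156
Iter 7: z = -0.5935 + -1.6773i, |z|^2 = 3.1655
Iter 8: z = -3.2610 + 1.6129i, |z|^2 = 13.2354
Escaped at iteration 8

Answer: 8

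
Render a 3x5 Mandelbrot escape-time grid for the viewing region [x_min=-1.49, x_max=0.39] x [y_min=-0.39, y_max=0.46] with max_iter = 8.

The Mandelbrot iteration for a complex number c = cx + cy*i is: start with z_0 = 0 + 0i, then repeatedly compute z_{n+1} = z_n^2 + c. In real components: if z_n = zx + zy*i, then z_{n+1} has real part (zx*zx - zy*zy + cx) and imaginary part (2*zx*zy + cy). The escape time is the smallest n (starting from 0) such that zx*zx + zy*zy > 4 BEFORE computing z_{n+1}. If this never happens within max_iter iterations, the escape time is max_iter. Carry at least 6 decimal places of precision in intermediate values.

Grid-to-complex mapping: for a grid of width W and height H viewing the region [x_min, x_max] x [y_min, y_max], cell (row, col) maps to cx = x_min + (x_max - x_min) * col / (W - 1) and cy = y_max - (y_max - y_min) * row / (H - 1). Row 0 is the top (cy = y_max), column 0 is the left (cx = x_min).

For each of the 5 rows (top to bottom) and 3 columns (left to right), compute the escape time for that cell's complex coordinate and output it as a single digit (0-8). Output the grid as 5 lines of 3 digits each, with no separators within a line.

Answer: 388
588
887
588
488

Derivation:
(row=0, col=0): c = -1.4900 + 0.4600i → escape time 3
(row=0, col=1): c = -0.5500 + 0.4600i → escape time 8
(row=0, col=2): c = 0.3900 + 0.4600i → escape time 8
(row=1, col=0): c = -1.4900 + 0.2475i → escape time 5
(row=1, col=1): c = -0.5500 + 0.2475i → escape time 8
(row=1, col=2): c = 0.3900 + 0.2475i → escape time 8
(row=2, col=0): c = -1.4900 + 0.0350i → escape time 8
(row=2, col=1): c = -0.5500 + 0.0350i → escape time 8
(row=2, col=2): c = 0.3900 + 0.0350i → escape time 7
(row=3, col=0): c = -1.4900 + -0.1775i → escape time 5
(row=3, col=1): c = -0.5500 + -0.1775i → escape time 8
(row=3, col=2): c = 0.3900 + -0.1775i → escape time 8
(row=4, col=0): c = -1.4900 + -0.3900i → escape time 4
(row=4, col=1): c = -0.5500 + -0.3900i → escape time 8
(row=4, col=2): c = 0.3900 + -0.3900i → escape time 8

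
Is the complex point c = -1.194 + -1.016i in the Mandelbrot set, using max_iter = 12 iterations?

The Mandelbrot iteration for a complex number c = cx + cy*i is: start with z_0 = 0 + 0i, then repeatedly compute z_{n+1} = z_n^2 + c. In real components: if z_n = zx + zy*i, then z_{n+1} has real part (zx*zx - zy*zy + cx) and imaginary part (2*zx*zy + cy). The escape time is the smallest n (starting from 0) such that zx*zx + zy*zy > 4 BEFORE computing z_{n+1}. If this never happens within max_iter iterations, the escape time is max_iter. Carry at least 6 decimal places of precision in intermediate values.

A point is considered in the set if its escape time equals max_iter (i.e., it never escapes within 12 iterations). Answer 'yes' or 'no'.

Answer: no

Derivation:
z_0 = 0 + 0i, c = -1.1940 + -1.0160i
Iter 1: z = -1.1940 + -1.0160i, |z|^2 = 2.4579
Iter 2: z = -0.8006 + 1.4102i, |z|^2 = 2.6297
Iter 3: z = -2.5417 + -3.2741i, |z|^2 = 17.1798
Escaped at iteration 3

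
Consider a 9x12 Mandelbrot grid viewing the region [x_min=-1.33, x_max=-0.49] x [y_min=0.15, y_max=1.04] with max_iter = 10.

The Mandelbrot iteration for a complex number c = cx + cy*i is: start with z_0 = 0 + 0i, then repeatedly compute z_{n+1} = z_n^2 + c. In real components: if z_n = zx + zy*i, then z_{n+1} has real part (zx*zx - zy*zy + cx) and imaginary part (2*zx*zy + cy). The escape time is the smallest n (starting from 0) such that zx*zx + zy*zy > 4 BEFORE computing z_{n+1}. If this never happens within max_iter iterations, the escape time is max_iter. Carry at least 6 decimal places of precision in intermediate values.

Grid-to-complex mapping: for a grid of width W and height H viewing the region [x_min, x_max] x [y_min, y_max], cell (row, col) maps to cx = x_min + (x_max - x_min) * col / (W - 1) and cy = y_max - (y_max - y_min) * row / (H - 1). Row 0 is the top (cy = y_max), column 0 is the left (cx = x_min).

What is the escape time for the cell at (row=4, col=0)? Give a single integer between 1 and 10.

z_0 = 0 + 0i, c = -1.3300 + 0.7164i
Iter 1: z = -1.3300 + 0.7164i, |z|^2 = 2.2821
Iter 2: z = -0.0743 + -1.1892i, |z|^2 = 1.4196
Iter 3: z = -2.7386 + 0.8930i, |z|^2 = 8.2974
Escaped at iteration 3

Answer: 3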